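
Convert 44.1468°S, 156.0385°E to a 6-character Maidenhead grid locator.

QE85au

Add 180° to longitude and 90° to latitude: 336.0385, 45.8532.
Field (20°×10°, letters A–R): 336.0385/20 → 16 → Q, 45.8532/10 → 4 → E; chars QE.
Square (2°×1°, digits 0–9): 16.0385/2 → 8, 5.8532/1 → 5; chars 85.
Subsquare (5′×2.5′, letters a–x): 0.0385/0.0833333 → 0 → a, 0.8532/0.0416667 → 20 → u; chars au.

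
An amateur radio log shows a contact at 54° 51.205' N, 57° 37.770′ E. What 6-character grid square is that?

Add 180° to longitude and 90° to latitude: 237.6295, 144.8534.
Field: lon ⌊237.6295/20⌋ = 11 → L; lat ⌊144.8534/10⌋ = 14 → O.
Square: lon ⌊17.6295/2⌋ = 8; lat ⌊4.8534/1⌋ = 4.
Subsquare: lon ⌊1.6295/0.0833333⌋ = 19 → t; lat ⌊0.8534/0.0416667⌋ = 20 → u.

LO84tu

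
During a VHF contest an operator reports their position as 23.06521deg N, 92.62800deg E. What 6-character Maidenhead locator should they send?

Add 180° to longitude and 90° to latitude: 272.6280, 113.0652.
Field (20°×10°, letters A–R): lon ⌊272.6280/20⌋ = 13 → N; lat ⌊113.0652/10⌋ = 11 → L.
Square (2°×1°, digits 0–9): lon ⌊12.6280/2⌋ = 6; lat ⌊3.0652/1⌋ = 3.
Subsquare (5′×2.5′, letters a–x): lon ⌊0.6280/0.0833333⌋ = 7 → h; lat ⌊0.0652/0.0416667⌋ = 1 → b.

NL63hb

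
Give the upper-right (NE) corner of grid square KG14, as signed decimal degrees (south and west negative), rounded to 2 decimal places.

-25.00, 24.00

Field K=10, G=6: +10·20° lon, +6·10° lat → SW at lon 20°, lat -30°.
Square 1, 4: +1·2° lon, +4·1° lat → SW at lon 22°, lat -26°.
Cell spans 2° lon × 1° lat. NE corner is SW corner plus one full cell.
latitude -25.00, longitude 24.00.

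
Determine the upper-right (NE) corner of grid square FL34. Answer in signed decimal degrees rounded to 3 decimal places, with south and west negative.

25.000, -72.000

Field F=5, L=11: +5·20° lon, +11·10° lat → SW at lon -80°, lat 20°.
Square 3, 4: +3·2° lon, +4·1° lat → SW at lon -74°, lat 24°.
Cell spans 2° lon × 1° lat. NE corner is SW corner plus one full cell.
latitude 25.000, longitude -72.000.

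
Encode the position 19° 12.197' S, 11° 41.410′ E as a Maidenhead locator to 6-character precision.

JH50ut

Offset from 180°W / 90°S: lon 191.6902°, lat 70.7967°.
Field: lon ⌊191.6902/20⌋ = 9 → J; lat ⌊70.7967/10⌋ = 7 → H.
Square: lon ⌊11.6902/2⌋ = 5; lat ⌊0.7967/1⌋ = 0.
Subsquare: lon ⌊1.6902/0.0833333⌋ = 20 → u; lat ⌊0.7967/0.0416667⌋ = 19 → t.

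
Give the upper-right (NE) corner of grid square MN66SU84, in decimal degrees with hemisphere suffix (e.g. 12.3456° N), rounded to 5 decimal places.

46.85417° N, 73.57500° E

Field M=12, N=13: +12·20° lon, +13·10° lat → SW at lon 60°, lat 40°.
Square 6, 6: +6·2° lon, +6·1° lat → SW at lon 72°, lat 46°.
Subsquare s=18, u=20: +18·0.0833333° lon, +20·0.0416667° lat → SW at lon 73.5°, lat 46.8333°.
Extended square 8, 4: +8·0.00833333° lon, +4·0.00416667° lat → SW at lon 73.5667°, lat 46.85°.
Cell spans 0.00833333° lon × 0.00416667° lat. NE corner is SW corner plus one full cell.
latitude 46.85417° N, longitude 73.57500° E.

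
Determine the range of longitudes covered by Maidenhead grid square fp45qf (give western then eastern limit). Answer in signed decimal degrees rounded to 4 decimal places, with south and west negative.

-70.6667, -70.5833

Field F=5, P=15: +5·20° lon, +15·10° lat → SW at lon -80°, lat 60°.
Square 4, 5: +4·2° lon, +5·1° lat → SW at lon -72°, lat 65°.
Subsquare q=16, f=5: +16·0.0833333° lon, +5·0.0416667° lat → SW at lon -70.6667°, lat 65.2083°.
Cell spans 0.0833333° lon × 0.0416667° lat.
west -70.6667, east -70.5833.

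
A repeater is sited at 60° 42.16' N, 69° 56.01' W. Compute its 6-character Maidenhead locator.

Offset from 180°W / 90°S: lon 110.0665°, lat 150.7027°.
Field: 110.0665/20 → 5 → F, 150.7027/10 → 15 → P; chars FP.
Square: 10.0665/2 → 5, 0.7027/1 → 0; chars 50.
Subsquare: 0.0665/0.0833333 → 0 → a, 0.7027/0.0416667 → 16 → q; chars aq.

FP50aq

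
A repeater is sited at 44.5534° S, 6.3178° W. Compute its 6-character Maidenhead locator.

Add 180° to longitude and 90° to latitude: 173.6822, 45.4466.
Field (20°×10°, letters A–R): lon ⌊173.6822/20⌋ = 8 → I; lat ⌊45.4466/10⌋ = 4 → E.
Square (2°×1°, digits 0–9): lon ⌊13.6822/2⌋ = 6; lat ⌊5.4466/1⌋ = 5.
Subsquare (5′×2.5′, letters a–x): lon ⌊1.6822/0.0833333⌋ = 20 → u; lat ⌊0.4466/0.0416667⌋ = 10 → k.

IE65uk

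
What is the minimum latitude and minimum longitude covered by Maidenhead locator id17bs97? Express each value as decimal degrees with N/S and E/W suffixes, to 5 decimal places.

52.22083° S, 17.84167° W

Field I=8, D=3: +8·20° lon, +3·10° lat → SW at lon -20°, lat -60°.
Square 1, 7: +1·2° lon, +7·1° lat → SW at lon -18°, lat -53°.
Subsquare b=1, s=18: +1·0.0833333° lon, +18·0.0416667° lat → SW at lon -17.9167°, lat -52.25°.
Extended square 9, 7: +9·0.00833333° lon, +7·0.00416667° lat → SW at lon -17.8417°, lat -52.2208°.
latitude 52.22083° S, longitude 17.84167° W.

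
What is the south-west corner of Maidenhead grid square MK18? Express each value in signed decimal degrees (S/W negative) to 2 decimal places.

18.00, 62.00

Field M=12, K=10: +12·20° lon, +10·10° lat → SW at lon 60°, lat 10°.
Square 1, 8: +1·2° lon, +8·1° lat → SW at lon 62°, lat 18°.
latitude 18.00, longitude 62.00.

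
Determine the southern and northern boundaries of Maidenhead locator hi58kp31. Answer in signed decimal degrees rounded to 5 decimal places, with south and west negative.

Field H=7, I=8: +7·20° lon, +8·10° lat → SW at lon -40°, lat -10°.
Square 5, 8: +5·2° lon, +8·1° lat → SW at lon -30°, lat -2°.
Subsquare k=10, p=15: +10·0.0833333° lon, +15·0.0416667° lat → SW at lon -29.1667°, lat -1.375°.
Extended square 3, 1: +3·0.00833333° lon, +1·0.00416667° lat → SW at lon -29.1417°, lat -1.37083°.
Cell spans 0.00833333° lon × 0.00416667° lat.
south -1.37083, north -1.36667.

-1.37083, -1.36667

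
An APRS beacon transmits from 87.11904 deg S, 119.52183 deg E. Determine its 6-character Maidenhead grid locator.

Offset from 180°W / 90°S: lon 299.5218°, lat 2.8810°.
Field: lon ⌊299.5218/20⌋ = 14 → O; lat ⌊2.8810/10⌋ = 0 → A.
Square: lon ⌊19.5218/2⌋ = 9; lat ⌊2.8810/1⌋ = 2.
Subsquare: lon ⌊1.5218/0.0833333⌋ = 18 → s; lat ⌊0.8810/0.0416667⌋ = 21 → v.

OA92sv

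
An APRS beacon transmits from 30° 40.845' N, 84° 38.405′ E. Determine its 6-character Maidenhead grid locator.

NM20hq

Offset from 180°W / 90°S: lon 264.6401°, lat 120.6808°.
Field (20°×10°, letters A–R): 264.6401/20 → 13 → N, 120.6808/10 → 12 → M; chars NM.
Square (2°×1°, digits 0–9): 4.6401/2 → 2, 0.6808/1 → 0; chars 20.
Subsquare (5′×2.5′, letters a–x): 0.6401/0.0833333 → 7 → h, 0.6808/0.0416667 → 16 → q; chars hq.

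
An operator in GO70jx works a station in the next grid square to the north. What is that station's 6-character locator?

GO71ja

Latitude subsquare x = 23; +1 → 24, wraps to 0 = a, carry into square.
Latitude square 0; +1 → 1.
The longitude characters are unchanged.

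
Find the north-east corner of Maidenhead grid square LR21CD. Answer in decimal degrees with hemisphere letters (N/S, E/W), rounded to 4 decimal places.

81.1667° N, 44.2500° E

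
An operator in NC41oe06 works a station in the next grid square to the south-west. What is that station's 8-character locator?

Longitude extended square 0; −1 → -1, wraps to 9, carry into subsquare.
Longitude subsquare o = 14; −1 → 13 = n.
Latitude extended square 6; −1 → 5.

NC41ne95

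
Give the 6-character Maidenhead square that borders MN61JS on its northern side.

MN61jt

Latitude subsquare s = 18; +1 → 19 = t.
The longitude characters are unchanged.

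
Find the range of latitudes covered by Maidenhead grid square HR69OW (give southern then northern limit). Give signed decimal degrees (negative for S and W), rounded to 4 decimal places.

Field H=7, R=17: +7·20° lon, +17·10° lat → SW at lon -40°, lat 80°.
Square 6, 9: +6·2° lon, +9·1° lat → SW at lon -28°, lat 89°.
Subsquare o=14, w=22: +14·0.0833333° lon, +22·0.0416667° lat → SW at lon -26.8333°, lat 89.9167°.
Cell spans 0.0833333° lon × 0.0416667° lat.
south 89.9167, north 89.9583.

89.9167, 89.9583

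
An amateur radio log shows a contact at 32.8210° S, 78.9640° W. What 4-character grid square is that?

Offset from 180°W / 90°S: lon 101.04°, lat 57.18°.
Field (20°×10°, letters A–R): 101.04/20 → 5 → F, 57.18/10 → 5 → F; chars FF.
Square (2°×1°, digits 0–9): 1.04/2 → 0, 7.18/1 → 7; chars 07.

FF07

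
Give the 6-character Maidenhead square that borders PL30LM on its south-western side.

PL30kl

Longitude subsquare l = 11; −1 → 10 = k.
Latitude subsquare m = 12; −1 → 11 = l.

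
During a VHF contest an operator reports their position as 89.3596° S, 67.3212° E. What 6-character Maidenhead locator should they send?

MA30pp

Shift to the Maidenhead origin (180°W, 90°S): lon 247.3212, lat 0.6404.
Field (20°×10°, letters A–R): lon ⌊247.3212/20⌋ = 12 → M; lat ⌊0.6404/10⌋ = 0 → A.
Square (2°×1°, digits 0–9): lon ⌊7.3212/2⌋ = 3; lat ⌊0.6404/1⌋ = 0.
Subsquare (5′×2.5′, letters a–x): lon ⌊1.3212/0.0833333⌋ = 15 → p; lat ⌊0.6404/0.0416667⌋ = 15 → p.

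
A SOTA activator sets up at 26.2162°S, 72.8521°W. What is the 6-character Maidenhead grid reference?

FG33ns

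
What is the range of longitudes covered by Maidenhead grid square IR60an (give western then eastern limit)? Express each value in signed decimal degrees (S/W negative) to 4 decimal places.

Field I=8, R=17: +8·20° lon, +17·10° lat → SW at lon -20°, lat 80°.
Square 6, 0: +6·2° lon, +0·1° lat → SW at lon -8°, lat 80°.
Subsquare a=0, n=13: +0·0.0833333° lon, +13·0.0416667° lat → SW at lon -8°, lat 80.5417°.
Cell spans 0.0833333° lon × 0.0416667° lat.
west -8.0000, east -7.9167.

-8.0000, -7.9167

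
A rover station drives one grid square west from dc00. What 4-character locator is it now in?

CC90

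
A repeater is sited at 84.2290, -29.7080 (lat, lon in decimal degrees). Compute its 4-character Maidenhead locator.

HR54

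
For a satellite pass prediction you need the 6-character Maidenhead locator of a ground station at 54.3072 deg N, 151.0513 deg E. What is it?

QO54mh

Add 180° to longitude and 90° to latitude: 331.0513, 144.3072.
Field (20°×10°, letters A–R): 331.0513/20 → 16 → Q, 144.3072/10 → 14 → O; chars QO.
Square (2°×1°, digits 0–9): 11.0513/2 → 5, 4.3072/1 → 4; chars 54.
Subsquare (5′×2.5′, letters a–x): 1.0513/0.0833333 → 12 → m, 0.3072/0.0416667 → 7 → h; chars mh.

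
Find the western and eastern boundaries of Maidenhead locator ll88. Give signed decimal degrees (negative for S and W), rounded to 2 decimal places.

56.00, 58.00

Field L=11, L=11: +11·20° lon, +11·10° lat → SW at lon 40°, lat 20°.
Square 8, 8: +8·2° lon, +8·1° lat → SW at lon 56°, lat 28°.
Cell spans 2° lon × 1° lat.
west 56.00, east 58.00.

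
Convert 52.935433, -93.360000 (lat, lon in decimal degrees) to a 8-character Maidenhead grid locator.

Add 180° to longitude and 90° to latitude: 86.64000, 142.93543.
Field (20°×10°, letters A–R): lon ⌊86.64000/20⌋ = 4 → E; lat ⌊142.93543/10⌋ = 14 → O.
Square (2°×1°, digits 0–9): lon ⌊6.64000/2⌋ = 3; lat ⌊2.93543/1⌋ = 2.
Subsquare (5′×2.5′, letters a–x): lon ⌊0.64000/0.0833333⌋ = 7 → h; lat ⌊0.93543/0.0416667⌋ = 22 → w.
Extended square (30″×15″, digits 0–9): lon ⌊0.05667/0.00833333⌋ = 6; lat ⌊0.01877/0.00416667⌋ = 4.

EO32hw64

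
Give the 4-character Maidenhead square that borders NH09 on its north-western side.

MI90

Longitude square 0; −1 → -1, wraps to 9, carry into field.
Longitude field N = 13; −1 → 12 = M.
Latitude square 9; +1 → 10, wraps to 0, carry into field.
Latitude field H = 7; +1 → 8 = I.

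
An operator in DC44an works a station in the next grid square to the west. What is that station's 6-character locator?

Longitude subsquare a = 0; −1 → -1, wraps to 23 = x, carry into square.
Longitude square 4; −1 → 3.
The latitude characters are unchanged.

DC34xn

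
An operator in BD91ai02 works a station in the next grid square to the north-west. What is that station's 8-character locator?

BD81xi93

Longitude extended square 0; −1 → -1, wraps to 9, carry into subsquare.
Longitude subsquare a = 0; −1 → -1, wraps to 23 = x, carry into square.
Longitude square 9; −1 → 8.
Latitude extended square 2; +1 → 3.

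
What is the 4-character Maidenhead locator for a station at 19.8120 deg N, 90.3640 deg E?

Offset from 180°W / 90°S: lon 270.36°, lat 109.81°.
Field: 270.36/20 → 13 → N, 109.81/10 → 10 → K; chars NK.
Square: 10.36/2 → 5, 9.81/1 → 9; chars 59.

NK59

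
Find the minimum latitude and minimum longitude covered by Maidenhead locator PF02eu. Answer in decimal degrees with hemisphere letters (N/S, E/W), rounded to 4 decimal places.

Field P=15, F=5: +15·20° lon, +5·10° lat → SW at lon 120°, lat -40°.
Square 0, 2: +0·2° lon, +2·1° lat → SW at lon 120°, lat -38°.
Subsquare e=4, u=20: +4·0.0833333° lon, +20·0.0416667° lat → SW at lon 120.333°, lat -37.1667°.
latitude 37.1667° S, longitude 120.3333° E.

37.1667° S, 120.3333° E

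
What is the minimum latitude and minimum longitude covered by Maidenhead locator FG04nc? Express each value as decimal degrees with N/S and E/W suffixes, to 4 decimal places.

Field F=5, G=6: +5·20° lon, +6·10° lat → SW at lon -80°, lat -30°.
Square 0, 4: +0·2° lon, +4·1° lat → SW at lon -80°, lat -26°.
Subsquare n=13, c=2: +13·0.0833333° lon, +2·0.0416667° lat → SW at lon -78.9167°, lat -25.9167°.
latitude 25.9167° S, longitude 78.9167° W.

25.9167° S, 78.9167° W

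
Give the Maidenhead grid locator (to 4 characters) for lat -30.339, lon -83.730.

Add 180° to longitude and 90° to latitude: 96.27, 59.66.
Field: 96.27/20 → 4 → E, 59.66/10 → 5 → F; chars EF.
Square: 16.27/2 → 8, 9.66/1 → 9; chars 89.

EF89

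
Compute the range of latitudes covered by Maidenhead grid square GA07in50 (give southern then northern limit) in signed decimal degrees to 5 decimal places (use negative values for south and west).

Field G=6, A=0: +6·20° lon, +0·10° lat → SW at lon -60°, lat -90°.
Square 0, 7: +0·2° lon, +7·1° lat → SW at lon -60°, lat -83°.
Subsquare i=8, n=13: +8·0.0833333° lon, +13·0.0416667° lat → SW at lon -59.3333°, lat -82.4583°.
Extended square 5, 0: +5·0.00833333° lon, +0·0.00416667° lat → SW at lon -59.2917°, lat -82.4583°.
Cell spans 0.00833333° lon × 0.00416667° lat.
south -82.45833, north -82.45417.

-82.45833, -82.45417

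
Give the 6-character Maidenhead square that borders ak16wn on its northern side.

AK16wo

Latitude subsquare n = 13; +1 → 14 = o.
The longitude characters are unchanged.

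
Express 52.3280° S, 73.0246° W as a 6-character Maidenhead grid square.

Add 180° to longitude and 90° to latitude: 106.9754, 37.6720.
Field: lon ⌊106.9754/20⌋ = 5 → F; lat ⌊37.6720/10⌋ = 3 → D.
Square: lon ⌊6.9754/2⌋ = 3; lat ⌊7.6720/1⌋ = 7.
Subsquare: lon ⌊0.9754/0.0833333⌋ = 11 → l; lat ⌊0.6720/0.0416667⌋ = 16 → q.

FD37lq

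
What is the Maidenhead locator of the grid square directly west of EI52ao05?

Longitude extended square 0; −1 → -1, wraps to 9, carry into subsquare.
Longitude subsquare a = 0; −1 → -1, wraps to 23 = x, carry into square.
Longitude square 5; −1 → 4.
The latitude characters are unchanged.

EI42xo95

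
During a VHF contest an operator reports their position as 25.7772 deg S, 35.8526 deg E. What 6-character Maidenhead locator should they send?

KG74wf

Add 180° to longitude and 90° to latitude: 215.8526, 64.2228.
Field: lon ⌊215.8526/20⌋ = 10 → K; lat ⌊64.2228/10⌋ = 6 → G.
Square: lon ⌊15.8526/2⌋ = 7; lat ⌊4.2228/1⌋ = 4.
Subsquare: lon ⌊1.8526/0.0833333⌋ = 22 → w; lat ⌊0.2228/0.0416667⌋ = 5 → f.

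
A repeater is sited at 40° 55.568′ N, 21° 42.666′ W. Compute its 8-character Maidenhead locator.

HN90dw42

Add 180° to longitude and 90° to latitude: 158.28890, 130.92613.
Field: 158.28890/20 → 7 → H, 130.92613/10 → 13 → N; chars HN.
Square: 18.28890/2 → 9, 0.92613/1 → 0; chars 90.
Subsquare: 0.28890/0.0833333 → 3 → d, 0.92613/0.0416667 → 22 → w; chars dw.
Extended square: 0.03890/0.00833333 → 4, 0.00947/0.00416667 → 2; chars 42.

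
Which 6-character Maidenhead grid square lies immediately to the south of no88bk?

NO88bj

Latitude subsquare k = 10; −1 → 9 = j.
The longitude characters are unchanged.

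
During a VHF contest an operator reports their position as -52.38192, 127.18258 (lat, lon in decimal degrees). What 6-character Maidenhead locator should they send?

PD37oo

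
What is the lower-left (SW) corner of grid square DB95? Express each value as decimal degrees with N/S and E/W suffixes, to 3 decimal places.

75.000° S, 102.000° W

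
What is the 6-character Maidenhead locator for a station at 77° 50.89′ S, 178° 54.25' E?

Offset from 180°W / 90°S: lon 358.9042°, lat 12.1518°.
Field (20°×10°, letters A–R): 358.9042/20 → 17 → R, 12.1518/10 → 1 → B; chars RB.
Square (2°×1°, digits 0–9): 18.9042/2 → 9, 2.1518/1 → 2; chars 92.
Subsquare (5′×2.5′, letters a–x): 0.9042/0.0833333 → 10 → k, 0.1518/0.0416667 → 3 → d; chars kd.

RB92kd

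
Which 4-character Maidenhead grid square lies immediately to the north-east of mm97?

NM08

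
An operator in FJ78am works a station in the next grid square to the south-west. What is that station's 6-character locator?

FJ68xl

Longitude subsquare a = 0; −1 → -1, wraps to 23 = x, carry into square.
Longitude square 7; −1 → 6.
Latitude subsquare m = 12; −1 → 11 = l.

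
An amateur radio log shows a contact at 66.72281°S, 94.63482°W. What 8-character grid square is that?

Shift to the Maidenhead origin (180°W, 90°S): lon 85.36518, lat 23.27719.
Field: lon ⌊85.36518/20⌋ = 4 → E; lat ⌊23.27719/10⌋ = 2 → C.
Square: lon ⌊5.36518/2⌋ = 2; lat ⌊3.27719/1⌋ = 3.
Subsquare: lon ⌊1.36518/0.0833333⌋ = 16 → q; lat ⌊0.27719/0.0416667⌋ = 6 → g.
Extended square: lon ⌊0.03185/0.00833333⌋ = 3; lat ⌊0.02719/0.00416667⌋ = 6.

EC23qg36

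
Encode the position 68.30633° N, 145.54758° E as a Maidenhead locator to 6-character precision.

QP28sh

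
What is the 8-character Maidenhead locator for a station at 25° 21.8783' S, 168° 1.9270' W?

AG54xp62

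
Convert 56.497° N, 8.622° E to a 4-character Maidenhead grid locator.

JO46

Add 180° to longitude and 90° to latitude: 188.62, 146.50.
Field: 188.62/20 → 9 → J, 146.50/10 → 14 → O; chars JO.
Square: 8.62/2 → 4, 6.50/1 → 6; chars 46.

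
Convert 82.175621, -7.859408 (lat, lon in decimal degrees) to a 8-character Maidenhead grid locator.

IR62be62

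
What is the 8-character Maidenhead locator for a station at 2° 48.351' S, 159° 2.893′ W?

Offset from 180°W / 90°S: lon 20.95178°, lat 87.19415°.
Field (20°×10°, letters A–R): 20.95178/20 → 1 → B, 87.19415/10 → 8 → I; chars BI.
Square (2°×1°, digits 0–9): 0.95178/2 → 0, 7.19415/1 → 7; chars 07.
Subsquare (5′×2.5′, letters a–x): 0.95178/0.0833333 → 11 → l, 0.19415/0.0416667 → 4 → e; chars le.
Extended square (30″×15″, digits 0–9): 0.03512/0.00833333 → 4, 0.02748/0.00416667 → 6; chars 46.

BI07le46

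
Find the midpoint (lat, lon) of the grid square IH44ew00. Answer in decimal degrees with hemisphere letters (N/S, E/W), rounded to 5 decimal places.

Field I=8, H=7: +8·20° lon, +7·10° lat → SW at lon -20°, lat -20°.
Square 4, 4: +4·2° lon, +4·1° lat → SW at lon -12°, lat -16°.
Subsquare e=4, w=22: +4·0.0833333° lon, +22·0.0416667° lat → SW at lon -11.6667°, lat -15.0833°.
Extended square 0, 0: +0·0.00833333° lon, +0·0.00416667° lat → SW at lon -11.6667°, lat -15.0833°.
Cell spans 0.00833333° lon × 0.00416667° lat. Centre is SW corner plus half of each.
latitude 15.08125° S, longitude 11.66250° W.

15.08125° S, 11.66250° W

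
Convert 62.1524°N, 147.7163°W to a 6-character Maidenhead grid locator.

BP62dd

Shift to the Maidenhead origin (180°W, 90°S): lon 32.2837, lat 152.1524.
Field (20°×10°, letters A–R): 32.2837/20 → 1 → B, 152.1524/10 → 15 → P; chars BP.
Square (2°×1°, digits 0–9): 12.2837/2 → 6, 2.1524/1 → 2; chars 62.
Subsquare (5′×2.5′, letters a–x): 0.2837/0.0833333 → 3 → d, 0.1524/0.0416667 → 3 → d; chars dd.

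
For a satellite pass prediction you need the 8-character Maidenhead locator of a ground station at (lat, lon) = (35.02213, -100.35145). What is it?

DM95ta75

Offset from 180°W / 90°S: lon 79.64855°, lat 125.02213°.
Field: 79.64855/20 → 3 → D, 125.02213/10 → 12 → M; chars DM.
Square: 19.64855/2 → 9, 5.02213/1 → 5; chars 95.
Subsquare: 1.64855/0.0833333 → 19 → t, 0.02213/0.0416667 → 0 → a; chars ta.
Extended square: 0.06522/0.00833333 → 7, 0.02213/0.00416667 → 5; chars 75.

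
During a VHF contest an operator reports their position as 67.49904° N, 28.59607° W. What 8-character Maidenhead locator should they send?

HP57ql89

Add 180° to longitude and 90° to latitude: 151.40393, 157.49904.
Field: lon ⌊151.40393/20⌋ = 7 → H; lat ⌊157.49904/10⌋ = 15 → P.
Square: lon ⌊11.40393/2⌋ = 5; lat ⌊7.49904/1⌋ = 7.
Subsquare: lon ⌊1.40393/0.0833333⌋ = 16 → q; lat ⌊0.49904/0.0416667⌋ = 11 → l.
Extended square: lon ⌊0.07060/0.00833333⌋ = 8; lat ⌊0.04071/0.00416667⌋ = 9.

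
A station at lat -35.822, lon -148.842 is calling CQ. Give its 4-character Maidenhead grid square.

BF54

Offset from 180°W / 90°S: lon 31.16°, lat 54.18°.
Field (20°×10°, letters A–R): lon ⌊31.16/20⌋ = 1 → B; lat ⌊54.18/10⌋ = 5 → F.
Square (2°×1°, digits 0–9): lon ⌊11.16/2⌋ = 5; lat ⌊4.18/1⌋ = 4.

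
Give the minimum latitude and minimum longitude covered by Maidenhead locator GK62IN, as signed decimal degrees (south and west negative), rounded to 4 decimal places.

12.5417, -47.3333

Field G=6, K=10: +6·20° lon, +10·10° lat → SW at lon -60°, lat 10°.
Square 6, 2: +6·2° lon, +2·1° lat → SW at lon -48°, lat 12°.
Subsquare i=8, n=13: +8·0.0833333° lon, +13·0.0416667° lat → SW at lon -47.3333°, lat 12.5417°.
latitude 12.5417, longitude -47.3333.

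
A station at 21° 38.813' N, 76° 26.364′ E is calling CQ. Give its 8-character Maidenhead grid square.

Shift to the Maidenhead origin (180°W, 90°S): lon 256.43940, lat 111.64688.
Field: 256.43940/20 → 12 → M, 111.64688/10 → 11 → L; chars ML.
Square: 16.43940/2 → 8, 1.64688/1 → 1; chars 81.
Subsquare: 0.43940/0.0833333 → 5 → f, 0.64688/0.0416667 → 15 → p; chars fp.
Extended square: 0.02273/0.00833333 → 2, 0.02188/0.00416667 → 5; chars 25.

ML81fp25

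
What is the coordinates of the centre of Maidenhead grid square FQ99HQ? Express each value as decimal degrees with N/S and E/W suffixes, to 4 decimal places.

79.6875° N, 61.3750° W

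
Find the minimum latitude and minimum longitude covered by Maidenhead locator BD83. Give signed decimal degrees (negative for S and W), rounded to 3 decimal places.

-57.000, -144.000

Field B=1, D=3: +1·20° lon, +3·10° lat → SW at lon -160°, lat -60°.
Square 8, 3: +8·2° lon, +3·1° lat → SW at lon -144°, lat -57°.
latitude -57.000, longitude -144.000.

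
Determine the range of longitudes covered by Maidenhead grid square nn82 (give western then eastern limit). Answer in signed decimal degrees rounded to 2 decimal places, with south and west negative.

96.00, 98.00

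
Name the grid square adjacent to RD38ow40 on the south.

Latitude extended square 0; −1 → -1, wraps to 9, carry into subsquare.
Latitude subsquare w = 22; −1 → 21 = v.
The longitude characters are unchanged.

RD38ov49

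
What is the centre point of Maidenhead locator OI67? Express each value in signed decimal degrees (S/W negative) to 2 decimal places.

Field O=14, I=8: +14·20° lon, +8·10° lat → SW at lon 100°, lat -10°.
Square 6, 7: +6·2° lon, +7·1° lat → SW at lon 112°, lat -3°.
Cell spans 2° lon × 1° lat. Centre is SW corner plus half of each.
latitude -2.50, longitude 113.00.

-2.50, 113.00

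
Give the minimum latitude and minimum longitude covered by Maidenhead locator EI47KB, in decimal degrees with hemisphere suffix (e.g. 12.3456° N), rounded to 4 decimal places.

2.9583° S, 91.1667° W

Field E=4, I=8: +4·20° lon, +8·10° lat → SW at lon -100°, lat -10°.
Square 4, 7: +4·2° lon, +7·1° lat → SW at lon -92°, lat -3°.
Subsquare k=10, b=1: +10·0.0833333° lon, +1·0.0416667° lat → SW at lon -91.1667°, lat -2.95833°.
latitude 2.9583° S, longitude 91.1667° W.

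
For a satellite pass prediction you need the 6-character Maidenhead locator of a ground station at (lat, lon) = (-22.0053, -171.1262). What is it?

Offset from 180°W / 90°S: lon 8.8738°, lat 67.9947°.
Field: lon ⌊8.8738/20⌋ = 0 → A; lat ⌊67.9947/10⌋ = 6 → G.
Square: lon ⌊8.8738/2⌋ = 4; lat ⌊7.9947/1⌋ = 7.
Subsquare: lon ⌊0.8738/0.0833333⌋ = 10 → k; lat ⌊0.9947/0.0416667⌋ = 23 → x.

AG47kx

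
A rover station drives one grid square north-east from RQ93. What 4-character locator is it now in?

AQ04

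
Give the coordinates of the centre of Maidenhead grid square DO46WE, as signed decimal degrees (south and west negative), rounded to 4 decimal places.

56.1875, -110.1250

Field D=3, O=14: +3·20° lon, +14·10° lat → SW at lon -120°, lat 50°.
Square 4, 6: +4·2° lon, +6·1° lat → SW at lon -112°, lat 56°.
Subsquare w=22, e=4: +22·0.0833333° lon, +4·0.0416667° lat → SW at lon -110.167°, lat 56.1667°.
Cell spans 0.0833333° lon × 0.0416667° lat. Centre is SW corner plus half of each.
latitude 56.1875, longitude -110.1250.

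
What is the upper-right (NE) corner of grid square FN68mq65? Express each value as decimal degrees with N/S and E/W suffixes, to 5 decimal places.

48.69167° N, 66.94167° W

Field F=5, N=13: +5·20° lon, +13·10° lat → SW at lon -80°, lat 40°.
Square 6, 8: +6·2° lon, +8·1° lat → SW at lon -68°, lat 48°.
Subsquare m=12, q=16: +12·0.0833333° lon, +16·0.0416667° lat → SW at lon -67°, lat 48.6667°.
Extended square 6, 5: +6·0.00833333° lon, +5·0.00416667° lat → SW at lon -66.95°, lat 48.6875°.
Cell spans 0.00833333° lon × 0.00416667° lat. NE corner is SW corner plus one full cell.
latitude 48.69167° N, longitude 66.94167° W.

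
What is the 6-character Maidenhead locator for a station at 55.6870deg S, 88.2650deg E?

Add 180° to longitude and 90° to latitude: 268.2650, 34.3130.
Field: lon ⌊268.2650/20⌋ = 13 → N; lat ⌊34.3130/10⌋ = 3 → D.
Square: lon ⌊8.2650/2⌋ = 4; lat ⌊4.3130/1⌋ = 4.
Subsquare: lon ⌊0.2650/0.0833333⌋ = 3 → d; lat ⌊0.3130/0.0416667⌋ = 7 → h.

ND44dh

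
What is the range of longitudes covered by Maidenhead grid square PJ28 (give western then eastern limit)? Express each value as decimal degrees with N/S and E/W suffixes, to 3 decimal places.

Field P=15, J=9: +15·20° lon, +9·10° lat → SW at lon 120°, lat 0°.
Square 2, 8: +2·2° lon, +8·1° lat → SW at lon 124°, lat 8°.
Cell spans 2° lon × 1° lat.
west 124.000° E, east 126.000° E.

124.000° E, 126.000° E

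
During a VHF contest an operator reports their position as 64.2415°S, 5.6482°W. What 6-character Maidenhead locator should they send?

IC75es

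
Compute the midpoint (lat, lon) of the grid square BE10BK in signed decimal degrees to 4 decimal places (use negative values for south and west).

-49.5625, -157.8750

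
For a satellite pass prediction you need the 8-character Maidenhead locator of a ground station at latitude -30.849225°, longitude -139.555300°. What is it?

CF09fd36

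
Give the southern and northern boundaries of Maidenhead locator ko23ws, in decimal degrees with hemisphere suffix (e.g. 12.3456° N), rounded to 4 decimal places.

53.7500° N, 53.7917° N

Field K=10, O=14: +10·20° lon, +14·10° lat → SW at lon 20°, lat 50°.
Square 2, 3: +2·2° lon, +3·1° lat → SW at lon 24°, lat 53°.
Subsquare w=22, s=18: +22·0.0833333° lon, +18·0.0416667° lat → SW at lon 25.8333°, lat 53.75°.
Cell spans 0.0833333° lon × 0.0416667° lat.
south 53.7500° N, north 53.7917° N.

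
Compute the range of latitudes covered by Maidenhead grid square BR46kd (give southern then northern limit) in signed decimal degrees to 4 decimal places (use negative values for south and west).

86.1250, 86.1667

Field B=1, R=17: +1·20° lon, +17·10° lat → SW at lon -160°, lat 80°.
Square 4, 6: +4·2° lon, +6·1° lat → SW at lon -152°, lat 86°.
Subsquare k=10, d=3: +10·0.0833333° lon, +3·0.0416667° lat → SW at lon -151.167°, lat 86.125°.
Cell spans 0.0833333° lon × 0.0416667° lat.
south 86.1250, north 86.1667.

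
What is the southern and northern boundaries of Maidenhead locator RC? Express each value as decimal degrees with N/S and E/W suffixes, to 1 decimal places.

Field R=17, C=2: +17·20° lon, +2·10° lat → SW at lon 160°, lat -70°.
Cell spans 20° lon × 10° lat.
south 70.0° S, north 60.0° S.

70.0° S, 60.0° S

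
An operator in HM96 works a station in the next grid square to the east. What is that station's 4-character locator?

IM06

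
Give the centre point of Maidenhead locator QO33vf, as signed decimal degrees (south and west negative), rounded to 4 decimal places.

Field Q=16, O=14: +16·20° lon, +14·10° lat → SW at lon 140°, lat 50°.
Square 3, 3: +3·2° lon, +3·1° lat → SW at lon 146°, lat 53°.
Subsquare v=21, f=5: +21·0.0833333° lon, +5·0.0416667° lat → SW at lon 147.75°, lat 53.2083°.
Cell spans 0.0833333° lon × 0.0416667° lat. Centre is SW corner plus half of each.
latitude 53.2292, longitude 147.7917.

53.2292, 147.7917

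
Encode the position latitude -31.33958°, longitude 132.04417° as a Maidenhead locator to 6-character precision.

Shift to the Maidenhead origin (180°W, 90°S): lon 312.0442, lat 58.6604.
Field: lon ⌊312.0442/20⌋ = 15 → P; lat ⌊58.6604/10⌋ = 5 → F.
Square: lon ⌊12.0442/2⌋ = 6; lat ⌊8.6604/1⌋ = 8.
Subsquare: lon ⌊0.0442/0.0833333⌋ = 0 → a; lat ⌊0.6604/0.0416667⌋ = 15 → p.

PF68ap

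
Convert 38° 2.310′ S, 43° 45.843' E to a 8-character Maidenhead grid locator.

Add 180° to longitude and 90° to latitude: 223.76405, 51.96150.
Field: lon ⌊223.76405/20⌋ = 11 → L; lat ⌊51.96150/10⌋ = 5 → F.
Square: lon ⌊3.76405/2⌋ = 1; lat ⌊1.96150/1⌋ = 1.
Subsquare: lon ⌊1.76405/0.0833333⌋ = 21 → v; lat ⌊0.96150/0.0416667⌋ = 23 → x.
Extended square: lon ⌊0.01405/0.00833333⌋ = 1; lat ⌊0.00317/0.00416667⌋ = 0.

LF11vx10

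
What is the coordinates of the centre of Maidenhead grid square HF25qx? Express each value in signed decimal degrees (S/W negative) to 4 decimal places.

Field H=7, F=5: +7·20° lon, +5·10° lat → SW at lon -40°, lat -40°.
Square 2, 5: +2·2° lon, +5·1° lat → SW at lon -36°, lat -35°.
Subsquare q=16, x=23: +16·0.0833333° lon, +23·0.0416667° lat → SW at lon -34.6667°, lat -34.0417°.
Cell spans 0.0833333° lon × 0.0416667° lat. Centre is SW corner plus half of each.
latitude -34.0208, longitude -34.6250.

-34.0208, -34.6250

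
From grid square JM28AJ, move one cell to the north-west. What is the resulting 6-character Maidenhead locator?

Longitude subsquare a = 0; −1 → -1, wraps to 23 = x, carry into square.
Longitude square 2; −1 → 1.
Latitude subsquare j = 9; +1 → 10 = k.

JM18xk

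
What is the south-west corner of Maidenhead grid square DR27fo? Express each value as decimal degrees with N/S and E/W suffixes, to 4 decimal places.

87.5833° N, 115.5833° W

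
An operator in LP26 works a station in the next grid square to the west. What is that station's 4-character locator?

LP16

Longitude square 2; −1 → 1.
The latitude characters are unchanged.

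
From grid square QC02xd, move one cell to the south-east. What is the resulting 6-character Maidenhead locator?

QC12ac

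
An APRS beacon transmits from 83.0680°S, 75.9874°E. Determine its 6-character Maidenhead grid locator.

Shift to the Maidenhead origin (180°W, 90°S): lon 255.9874, lat 6.9320.
Field: lon ⌊255.9874/20⌋ = 12 → M; lat ⌊6.9320/10⌋ = 0 → A.
Square: lon ⌊15.9874/2⌋ = 7; lat ⌊6.9320/1⌋ = 6.
Subsquare: lon ⌊1.9874/0.0833333⌋ = 23 → x; lat ⌊0.9320/0.0416667⌋ = 22 → w.

MA76xw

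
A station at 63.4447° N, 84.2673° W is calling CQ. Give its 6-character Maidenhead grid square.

EP73uk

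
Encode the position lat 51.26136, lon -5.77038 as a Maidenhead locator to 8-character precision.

IO71cg72

Offset from 180°W / 90°S: lon 174.22962°, lat 141.26136°.
Field: lon ⌊174.22962/20⌋ = 8 → I; lat ⌊141.26136/10⌋ = 14 → O.
Square: lon ⌊14.22962/2⌋ = 7; lat ⌊1.26136/1⌋ = 1.
Subsquare: lon ⌊0.22962/0.0833333⌋ = 2 → c; lat ⌊0.26136/0.0416667⌋ = 6 → g.
Extended square: lon ⌊0.06295/0.00833333⌋ = 7; lat ⌊0.01136/0.00416667⌋ = 2.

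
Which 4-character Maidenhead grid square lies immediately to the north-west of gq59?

Longitude square 5; −1 → 4.
Latitude square 9; +1 → 10, wraps to 0, carry into field.
Latitude field Q = 16; +1 → 17 = R.

GR40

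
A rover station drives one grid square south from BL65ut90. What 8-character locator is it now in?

BL65us99

Latitude extended square 0; −1 → -1, wraps to 9, carry into subsquare.
Latitude subsquare t = 19; −1 → 18 = s.
The longitude characters are unchanged.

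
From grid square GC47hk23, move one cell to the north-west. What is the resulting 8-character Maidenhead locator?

GC47hk14

Longitude extended square 2; −1 → 1.
Latitude extended square 3; +1 → 4.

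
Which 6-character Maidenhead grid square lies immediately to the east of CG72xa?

CG82aa

Longitude subsquare x = 23; +1 → 24, wraps to 0 = a, carry into square.
Longitude square 7; +1 → 8.
The latitude characters are unchanged.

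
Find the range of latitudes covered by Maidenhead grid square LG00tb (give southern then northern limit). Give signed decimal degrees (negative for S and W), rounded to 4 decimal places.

-29.9583, -29.9167

Field L=11, G=6: +11·20° lon, +6·10° lat → SW at lon 40°, lat -30°.
Square 0, 0: +0·2° lon, +0·1° lat → SW at lon 40°, lat -30°.
Subsquare t=19, b=1: +19·0.0833333° lon, +1·0.0416667° lat → SW at lon 41.5833°, lat -29.9583°.
Cell spans 0.0833333° lon × 0.0416667° lat.
south -29.9583, north -29.9167.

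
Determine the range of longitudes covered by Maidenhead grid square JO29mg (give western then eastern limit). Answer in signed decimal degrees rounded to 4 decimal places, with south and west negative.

Field J=9, O=14: +9·20° lon, +14·10° lat → SW at lon 0°, lat 50°.
Square 2, 9: +2·2° lon, +9·1° lat → SW at lon 4°, lat 59°.
Subsquare m=12, g=6: +12·0.0833333° lon, +6·0.0416667° lat → SW at lon 5°, lat 59.25°.
Cell spans 0.0833333° lon × 0.0416667° lat.
west 5.0000, east 5.0833.

5.0000, 5.0833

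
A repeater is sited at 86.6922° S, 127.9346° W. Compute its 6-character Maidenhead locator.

Add 180° to longitude and 90° to latitude: 52.0654, 3.3078.
Field: 52.0654/20 → 2 → C, 3.3078/10 → 0 → A; chars CA.
Square: 12.0654/2 → 6, 3.3078/1 → 3; chars 63.
Subsquare: 0.0654/0.0833333 → 0 → a, 0.3078/0.0416667 → 7 → h; chars ah.

CA63ah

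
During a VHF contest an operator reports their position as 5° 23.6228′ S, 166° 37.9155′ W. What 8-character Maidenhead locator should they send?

AI64qo45

Add 180° to longitude and 90° to latitude: 13.36808, 84.60629.
Field: lon ⌊13.36808/20⌋ = 0 → A; lat ⌊84.60629/10⌋ = 8 → I.
Square: lon ⌊13.36808/2⌋ = 6; lat ⌊4.60629/1⌋ = 4.
Subsquare: lon ⌊1.36808/0.0833333⌋ = 16 → q; lat ⌊0.60629/0.0416667⌋ = 14 → o.
Extended square: lon ⌊0.03474/0.00833333⌋ = 4; lat ⌊0.02295/0.00416667⌋ = 5.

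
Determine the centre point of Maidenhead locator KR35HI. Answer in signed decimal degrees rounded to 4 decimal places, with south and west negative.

85.3542, 26.6250

Field K=10, R=17: +10·20° lon, +17·10° lat → SW at lon 20°, lat 80°.
Square 3, 5: +3·2° lon, +5·1° lat → SW at lon 26°, lat 85°.
Subsquare h=7, i=8: +7·0.0833333° lon, +8·0.0416667° lat → SW at lon 26.5833°, lat 85.3333°.
Cell spans 0.0833333° lon × 0.0416667° lat. Centre is SW corner plus half of each.
latitude 85.3542, longitude 26.6250.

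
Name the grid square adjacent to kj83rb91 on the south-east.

KJ83sb00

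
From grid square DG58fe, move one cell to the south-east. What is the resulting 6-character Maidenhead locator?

Longitude subsquare f = 5; +1 → 6 = g.
Latitude subsquare e = 4; −1 → 3 = d.

DG58gd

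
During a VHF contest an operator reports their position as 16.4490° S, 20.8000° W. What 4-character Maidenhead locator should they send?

HH93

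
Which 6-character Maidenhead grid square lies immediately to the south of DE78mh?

DE78mg

Latitude subsquare h = 7; −1 → 6 = g.
The longitude characters are unchanged.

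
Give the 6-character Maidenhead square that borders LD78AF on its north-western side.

Longitude subsquare a = 0; −1 → -1, wraps to 23 = x, carry into square.
Longitude square 7; −1 → 6.
Latitude subsquare f = 5; +1 → 6 = g.

LD68xg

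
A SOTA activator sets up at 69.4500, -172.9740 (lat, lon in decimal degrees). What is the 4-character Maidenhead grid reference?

Shift to the Maidenhead origin (180°W, 90°S): lon 7.03, lat 159.45.
Field: lon ⌊7.03/20⌋ = 0 → A; lat ⌊159.45/10⌋ = 15 → P.
Square: lon ⌊7.03/2⌋ = 3; lat ⌊9.45/1⌋ = 9.

AP39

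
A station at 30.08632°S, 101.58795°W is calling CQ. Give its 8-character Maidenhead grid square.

DF99ev99

Add 180° to longitude and 90° to latitude: 78.41205, 59.91368.
Field: lon ⌊78.41205/20⌋ = 3 → D; lat ⌊59.91368/10⌋ = 5 → F.
Square: lon ⌊18.41205/2⌋ = 9; lat ⌊9.91368/1⌋ = 9.
Subsquare: lon ⌊0.41205/0.0833333⌋ = 4 → e; lat ⌊0.91368/0.0416667⌋ = 21 → v.
Extended square: lon ⌊0.07872/0.00833333⌋ = 9; lat ⌊0.03868/0.00416667⌋ = 9.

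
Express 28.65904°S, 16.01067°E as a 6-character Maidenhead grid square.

Add 180° to longitude and 90° to latitude: 196.0107, 61.3410.
Field: lon ⌊196.0107/20⌋ = 9 → J; lat ⌊61.3410/10⌋ = 6 → G.
Square: lon ⌊16.0107/2⌋ = 8; lat ⌊1.3410/1⌋ = 1.
Subsquare: lon ⌊0.0107/0.0833333⌋ = 0 → a; lat ⌊0.3410/0.0416667⌋ = 8 → i.

JG81ai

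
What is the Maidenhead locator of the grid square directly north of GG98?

GG99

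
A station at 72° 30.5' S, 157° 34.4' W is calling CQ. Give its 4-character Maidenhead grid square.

Offset from 180°W / 90°S: lon 22.43°, lat 17.49°.
Field: 22.43/20 → 1 → B, 17.49/10 → 1 → B; chars BB.
Square: 2.43/2 → 1, 7.49/1 → 7; chars 17.

BB17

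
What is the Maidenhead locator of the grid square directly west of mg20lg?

MG20kg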